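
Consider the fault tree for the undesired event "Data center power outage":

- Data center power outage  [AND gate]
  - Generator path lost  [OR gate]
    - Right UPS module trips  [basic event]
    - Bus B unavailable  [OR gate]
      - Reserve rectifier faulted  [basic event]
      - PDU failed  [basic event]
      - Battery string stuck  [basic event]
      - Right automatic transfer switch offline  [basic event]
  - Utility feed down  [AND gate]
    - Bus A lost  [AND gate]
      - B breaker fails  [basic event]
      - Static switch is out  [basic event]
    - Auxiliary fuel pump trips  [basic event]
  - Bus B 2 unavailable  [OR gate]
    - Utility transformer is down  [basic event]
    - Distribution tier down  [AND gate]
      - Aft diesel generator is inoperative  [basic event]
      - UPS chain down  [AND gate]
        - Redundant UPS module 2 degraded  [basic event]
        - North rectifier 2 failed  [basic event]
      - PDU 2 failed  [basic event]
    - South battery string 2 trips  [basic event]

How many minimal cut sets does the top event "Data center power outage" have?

15

Bus B unavailable [OR]: union of children's cut sets → 4 cut set(s).
Generator path lost [OR]: union of children's cut sets → 5 cut set(s).
Bus A lost [AND]: one cut set from each child combined → 1 × 1 = 1 cut set(s).
Utility feed down [AND]: one cut set from each child combined → 1 × 1 = 1 cut set(s).
UPS chain down [AND]: one cut set from each child combined → 1 × 1 = 1 cut set(s).
Distribution tier down [AND]: one cut set from each child combined → 1 × 1 × 1 = 1 cut set(s).
Bus B 2 unavailable [OR]: union of children's cut sets → 3 cut set(s).
Data center power outage [AND]: one cut set from each child combined → 5 × 1 × 3 = 15 cut set(s).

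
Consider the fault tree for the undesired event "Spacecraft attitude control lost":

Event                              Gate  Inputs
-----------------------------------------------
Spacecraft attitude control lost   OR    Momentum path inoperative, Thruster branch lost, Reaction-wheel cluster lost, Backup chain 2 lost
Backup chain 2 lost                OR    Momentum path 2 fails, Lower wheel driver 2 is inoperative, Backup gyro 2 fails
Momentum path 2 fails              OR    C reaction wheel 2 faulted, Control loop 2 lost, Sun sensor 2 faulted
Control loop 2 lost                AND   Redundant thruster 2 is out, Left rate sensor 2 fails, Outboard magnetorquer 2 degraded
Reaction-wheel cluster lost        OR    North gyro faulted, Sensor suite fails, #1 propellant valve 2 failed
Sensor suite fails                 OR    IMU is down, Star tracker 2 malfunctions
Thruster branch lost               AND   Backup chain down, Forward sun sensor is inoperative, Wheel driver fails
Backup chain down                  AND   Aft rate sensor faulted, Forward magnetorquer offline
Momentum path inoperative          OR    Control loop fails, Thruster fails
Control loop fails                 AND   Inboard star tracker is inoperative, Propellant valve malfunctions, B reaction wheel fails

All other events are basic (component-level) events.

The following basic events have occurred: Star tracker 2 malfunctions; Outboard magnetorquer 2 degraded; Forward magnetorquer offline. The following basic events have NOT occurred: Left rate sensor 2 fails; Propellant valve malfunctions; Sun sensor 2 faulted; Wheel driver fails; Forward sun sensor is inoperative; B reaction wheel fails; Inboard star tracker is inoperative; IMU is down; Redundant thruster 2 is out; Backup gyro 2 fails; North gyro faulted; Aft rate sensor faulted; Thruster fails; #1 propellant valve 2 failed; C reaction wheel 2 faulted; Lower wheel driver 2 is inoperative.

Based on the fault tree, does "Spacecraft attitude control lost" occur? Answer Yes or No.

Control loop fails [AND]: Inboard star tracker is inoperative=not, Propellant valve malfunctions=not, B reaction wheel fails=not → not all inputs occur → does not occur.
Momentum path inoperative [OR]: Control loop fails=not, Thruster fails=not → no input occurs → does not occur.
Backup chain down [AND]: Aft rate sensor faulted=not, Forward magnetorquer offline=occurs → not all inputs occur → does not occur.
Thruster branch lost [AND]: Backup chain down=not, Forward sun sensor is inoperative=not, Wheel driver fails=not → not all inputs occur → does not occur.
Sensor suite fails [OR]: IMU is down=not, Star tracker 2 malfunctions=occurs → at least one input occurs → occurs.
Reaction-wheel cluster lost [OR]: North gyro faulted=not, Sensor suite fails=occurs, #1 propellant valve 2 failed=not → at least one input occurs → occurs.
Control loop 2 lost [AND]: Redundant thruster 2 is out=not, Left rate sensor 2 fails=not, Outboard magnetorquer 2 degraded=occurs → not all inputs occur → does not occur.
Momentum path 2 fails [OR]: C reaction wheel 2 faulted=not, Control loop 2 lost=not, Sun sensor 2 faulted=not → no input occurs → does not occur.
Backup chain 2 lost [OR]: Momentum path 2 fails=not, Lower wheel driver 2 is inoperative=not, Backup gyro 2 fails=not → no input occurs → does not occur.
Spacecraft attitude control lost [OR]: Momentum path inoperative=not, Thruster branch lost=not, Reaction-wheel cluster lost=occurs, Backup chain 2 lost=not → at least one input occurs → occurs.

Yes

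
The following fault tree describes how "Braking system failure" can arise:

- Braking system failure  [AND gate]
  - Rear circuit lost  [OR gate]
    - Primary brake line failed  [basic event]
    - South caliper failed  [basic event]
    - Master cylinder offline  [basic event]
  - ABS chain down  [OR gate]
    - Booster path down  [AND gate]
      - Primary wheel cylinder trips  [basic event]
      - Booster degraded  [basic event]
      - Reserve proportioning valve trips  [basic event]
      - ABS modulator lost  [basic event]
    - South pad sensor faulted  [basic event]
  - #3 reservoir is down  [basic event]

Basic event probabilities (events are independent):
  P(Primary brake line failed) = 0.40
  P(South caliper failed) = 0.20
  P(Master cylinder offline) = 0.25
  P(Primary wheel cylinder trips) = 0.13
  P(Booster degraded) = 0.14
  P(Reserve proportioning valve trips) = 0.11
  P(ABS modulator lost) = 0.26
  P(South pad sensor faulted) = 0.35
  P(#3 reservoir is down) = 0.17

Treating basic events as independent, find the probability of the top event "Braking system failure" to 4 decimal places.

0.0381

P(Rear circuit lost) [OR] = 1 − (1−0.40) × (1−0.20) × (1−0.25) = 0.640000
P(Booster path down) [AND] = 0.13 × 0.14 × 0.11 × 0.26 = 0.000521
P(ABS chain down) [OR] = 1 − (1−0.000521) × (1−0.35) = 0.350339
P(Braking system failure) [AND] = 0.640000 × 0.350339 × 0.17 = 0.038117
Rounded to 4 decimal places: P(Braking system failure) ≈ 0.0381.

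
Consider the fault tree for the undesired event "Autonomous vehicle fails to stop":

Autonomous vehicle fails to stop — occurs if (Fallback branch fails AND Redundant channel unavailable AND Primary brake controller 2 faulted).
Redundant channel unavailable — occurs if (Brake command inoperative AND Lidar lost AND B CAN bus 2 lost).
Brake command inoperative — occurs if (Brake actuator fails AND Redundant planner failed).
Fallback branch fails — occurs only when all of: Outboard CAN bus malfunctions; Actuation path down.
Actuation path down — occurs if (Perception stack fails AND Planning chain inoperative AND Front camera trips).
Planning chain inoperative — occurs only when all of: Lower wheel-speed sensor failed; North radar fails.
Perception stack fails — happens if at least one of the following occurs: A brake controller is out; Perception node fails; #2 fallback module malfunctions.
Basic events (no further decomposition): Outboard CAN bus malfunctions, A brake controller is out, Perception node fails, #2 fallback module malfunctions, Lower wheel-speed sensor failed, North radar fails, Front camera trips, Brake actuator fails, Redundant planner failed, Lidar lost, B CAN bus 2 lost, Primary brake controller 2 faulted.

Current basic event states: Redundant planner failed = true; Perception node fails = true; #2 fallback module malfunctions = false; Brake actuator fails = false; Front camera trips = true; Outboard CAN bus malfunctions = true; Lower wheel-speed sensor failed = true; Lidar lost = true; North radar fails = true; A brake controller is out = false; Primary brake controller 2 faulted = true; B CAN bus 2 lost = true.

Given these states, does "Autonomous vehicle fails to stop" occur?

No

Perception stack fails [OR]: A brake controller is out=not, Perception node fails=occurs, #2 fallback module malfunctions=not → at least one input occurs → occurs.
Planning chain inoperative [AND]: Lower wheel-speed sensor failed=occurs, North radar fails=occurs → all inputs occur → occurs.
Actuation path down [AND]: Perception stack fails=occurs, Planning chain inoperative=occurs, Front camera trips=occurs → all inputs occur → occurs.
Fallback branch fails [AND]: Outboard CAN bus malfunctions=occurs, Actuation path down=occurs → all inputs occur → occurs.
Brake command inoperative [AND]: Brake actuator fails=not, Redundant planner failed=occurs → not all inputs occur → does not occur.
Redundant channel unavailable [AND]: Brake command inoperative=not, Lidar lost=occurs, B CAN bus 2 lost=occurs → not all inputs occur → does not occur.
Autonomous vehicle fails to stop [AND]: Fallback branch fails=occurs, Redundant channel unavailable=not, Primary brake controller 2 faulted=occurs → not all inputs occur → does not occur.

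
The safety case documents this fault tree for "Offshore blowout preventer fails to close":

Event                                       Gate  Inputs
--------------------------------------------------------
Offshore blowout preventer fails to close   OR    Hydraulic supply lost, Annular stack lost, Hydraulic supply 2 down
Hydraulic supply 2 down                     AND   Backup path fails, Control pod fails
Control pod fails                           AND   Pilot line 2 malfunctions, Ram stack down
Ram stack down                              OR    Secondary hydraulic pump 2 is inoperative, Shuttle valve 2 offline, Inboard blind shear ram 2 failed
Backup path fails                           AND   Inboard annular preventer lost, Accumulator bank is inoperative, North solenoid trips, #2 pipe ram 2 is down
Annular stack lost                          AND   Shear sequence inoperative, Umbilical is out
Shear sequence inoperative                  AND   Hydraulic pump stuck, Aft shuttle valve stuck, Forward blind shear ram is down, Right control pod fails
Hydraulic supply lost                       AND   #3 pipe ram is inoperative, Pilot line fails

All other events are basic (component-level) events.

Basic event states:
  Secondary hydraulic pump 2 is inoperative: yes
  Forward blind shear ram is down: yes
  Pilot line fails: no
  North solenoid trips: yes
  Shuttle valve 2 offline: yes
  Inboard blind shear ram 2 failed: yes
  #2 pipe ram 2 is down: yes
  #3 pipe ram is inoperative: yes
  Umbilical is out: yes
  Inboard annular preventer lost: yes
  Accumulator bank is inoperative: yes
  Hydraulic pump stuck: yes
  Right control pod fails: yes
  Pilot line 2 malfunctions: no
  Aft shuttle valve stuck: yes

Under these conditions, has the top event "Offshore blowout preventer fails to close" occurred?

Hydraulic supply lost [AND]: #3 pipe ram is inoperative=occurs, Pilot line fails=not → not all inputs occur → does not occur.
Shear sequence inoperative [AND]: Hydraulic pump stuck=occurs, Aft shuttle valve stuck=occurs, Forward blind shear ram is down=occurs, Right control pod fails=occurs → all inputs occur → occurs.
Annular stack lost [AND]: Shear sequence inoperative=occurs, Umbilical is out=occurs → all inputs occur → occurs.
Backup path fails [AND]: Inboard annular preventer lost=occurs, Accumulator bank is inoperative=occurs, North solenoid trips=occurs, #2 pipe ram 2 is down=occurs → all inputs occur → occurs.
Ram stack down [OR]: Secondary hydraulic pump 2 is inoperative=occurs, Shuttle valve 2 offline=occurs, Inboard blind shear ram 2 failed=occurs → at least one input occurs → occurs.
Control pod fails [AND]: Pilot line 2 malfunctions=not, Ram stack down=occurs → not all inputs occur → does not occur.
Hydraulic supply 2 down [AND]: Backup path fails=occurs, Control pod fails=not → not all inputs occur → does not occur.
Offshore blowout preventer fails to close [OR]: Hydraulic supply lost=not, Annular stack lost=occurs, Hydraulic supply 2 down=not → at least one input occurs → occurs.

Yes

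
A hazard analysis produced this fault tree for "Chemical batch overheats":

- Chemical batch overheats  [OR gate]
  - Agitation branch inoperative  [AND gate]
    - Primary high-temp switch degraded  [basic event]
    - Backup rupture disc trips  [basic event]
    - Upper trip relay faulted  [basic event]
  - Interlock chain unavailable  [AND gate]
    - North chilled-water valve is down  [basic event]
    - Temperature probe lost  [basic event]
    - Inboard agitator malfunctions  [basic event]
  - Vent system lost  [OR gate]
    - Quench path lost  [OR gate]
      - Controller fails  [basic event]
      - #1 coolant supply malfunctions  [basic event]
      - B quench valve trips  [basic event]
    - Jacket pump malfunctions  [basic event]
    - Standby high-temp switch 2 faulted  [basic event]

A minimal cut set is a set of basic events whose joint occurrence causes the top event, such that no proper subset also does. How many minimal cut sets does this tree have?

Agitation branch inoperative [AND]: one cut set from each child combined → 1 × 1 × 1 = 1 cut set(s).
Interlock chain unavailable [AND]: one cut set from each child combined → 1 × 1 × 1 = 1 cut set(s).
Quench path lost [OR]: union of children's cut sets → 3 cut set(s).
Vent system lost [OR]: union of children's cut sets → 5 cut set(s).
Chemical batch overheats [OR]: union of children's cut sets → 7 cut set(s).
Minimal cut sets: {Backup rupture disc trips, Primary high-temp switch degraded, Upper trip relay faulted}; {Inboard agitator malfunctions, North chilled-water valve is down, Temperature probe lost}; {Controller fails}; {#1 coolant supply malfunctions}; {B quench valve trips}; {Jacket pump malfunctions}; {Standby high-temp switch 2 faulted}.

7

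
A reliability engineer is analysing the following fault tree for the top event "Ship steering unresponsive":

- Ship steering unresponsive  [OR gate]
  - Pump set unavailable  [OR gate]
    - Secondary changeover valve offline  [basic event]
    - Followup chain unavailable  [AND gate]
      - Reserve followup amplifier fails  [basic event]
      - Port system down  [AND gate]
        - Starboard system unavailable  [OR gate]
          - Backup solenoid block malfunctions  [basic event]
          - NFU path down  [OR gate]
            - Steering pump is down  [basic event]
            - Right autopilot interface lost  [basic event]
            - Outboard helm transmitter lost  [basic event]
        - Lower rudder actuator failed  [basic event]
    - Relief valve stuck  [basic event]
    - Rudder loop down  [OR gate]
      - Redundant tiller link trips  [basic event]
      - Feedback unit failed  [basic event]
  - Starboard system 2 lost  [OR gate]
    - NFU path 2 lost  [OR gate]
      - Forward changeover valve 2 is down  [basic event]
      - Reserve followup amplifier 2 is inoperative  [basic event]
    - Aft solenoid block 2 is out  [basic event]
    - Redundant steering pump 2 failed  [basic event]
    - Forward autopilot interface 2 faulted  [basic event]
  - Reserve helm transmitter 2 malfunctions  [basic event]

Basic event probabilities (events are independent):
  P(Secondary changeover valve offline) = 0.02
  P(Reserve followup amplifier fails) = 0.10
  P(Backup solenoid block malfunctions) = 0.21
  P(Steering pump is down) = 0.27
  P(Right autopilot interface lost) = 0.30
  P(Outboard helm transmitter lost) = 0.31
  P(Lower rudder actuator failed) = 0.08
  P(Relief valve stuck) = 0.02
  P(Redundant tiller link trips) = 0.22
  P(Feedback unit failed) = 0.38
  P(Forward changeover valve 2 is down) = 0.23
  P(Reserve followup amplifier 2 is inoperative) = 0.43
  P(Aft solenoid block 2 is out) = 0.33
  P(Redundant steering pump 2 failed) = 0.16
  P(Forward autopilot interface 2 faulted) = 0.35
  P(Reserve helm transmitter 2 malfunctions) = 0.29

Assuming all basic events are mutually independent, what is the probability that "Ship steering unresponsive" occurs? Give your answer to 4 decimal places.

0.9474

P(NFU path down) [OR] = 1 − (1−0.27) × (1−0.30) × (1−0.31) = 0.647410
P(Starboard system unavailable) [OR] = 1 − (1−0.21) × (1−0.647410) = 0.721454
P(Port system down) [AND] = 0.721454 × 0.08 = 0.057716
P(Followup chain unavailable) [AND] = 0.10 × 0.057716 = 0.005772
P(Rudder loop down) [OR] = 1 − (1−0.22) × (1−0.38) = 0.516400
P(Pump set unavailable) [OR] = 1 − (1−0.02) × (1−0.005772) × (1−0.02) × (1−0.516400) = 0.538231
P(NFU path 2 lost) [OR] = 1 − (1−0.23) × (1−0.43) = 0.561100
P(Starboard system 2 lost) [OR] = 1 − (1−0.561100) × (1−0.33) × (1−0.16) × (1−0.35) = 0.839442
P(Ship steering unresponsive) [OR] = 1 − (1−0.538231) × (1−0.839442) × (1−0.29) = 0.947360
Rounded to 4 decimal places: P(Ship steering unresponsive) ≈ 0.9474.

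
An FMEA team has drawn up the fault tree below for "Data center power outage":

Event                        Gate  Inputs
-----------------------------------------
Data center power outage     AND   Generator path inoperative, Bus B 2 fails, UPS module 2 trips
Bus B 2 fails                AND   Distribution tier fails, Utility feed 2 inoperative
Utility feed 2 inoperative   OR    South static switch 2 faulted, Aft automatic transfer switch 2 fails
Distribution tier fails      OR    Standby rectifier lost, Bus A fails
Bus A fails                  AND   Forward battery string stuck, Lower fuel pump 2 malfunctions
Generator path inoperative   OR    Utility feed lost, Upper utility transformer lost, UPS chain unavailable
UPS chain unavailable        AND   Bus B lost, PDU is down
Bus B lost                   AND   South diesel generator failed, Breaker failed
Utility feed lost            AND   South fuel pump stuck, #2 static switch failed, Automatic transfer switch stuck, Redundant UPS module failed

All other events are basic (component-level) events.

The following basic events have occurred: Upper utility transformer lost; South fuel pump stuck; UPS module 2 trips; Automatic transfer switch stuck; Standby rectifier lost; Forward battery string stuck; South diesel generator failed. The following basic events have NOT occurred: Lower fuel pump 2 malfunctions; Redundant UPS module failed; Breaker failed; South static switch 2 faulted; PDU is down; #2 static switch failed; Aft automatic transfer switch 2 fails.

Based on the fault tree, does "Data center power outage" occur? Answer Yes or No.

No

Utility feed lost [AND]: South fuel pump stuck=occurs, #2 static switch failed=not, Automatic transfer switch stuck=occurs, Redundant UPS module failed=not → not all inputs occur → does not occur.
Bus B lost [AND]: South diesel generator failed=occurs, Breaker failed=not → not all inputs occur → does not occur.
UPS chain unavailable [AND]: Bus B lost=not, PDU is down=not → not all inputs occur → does not occur.
Generator path inoperative [OR]: Utility feed lost=not, Upper utility transformer lost=occurs, UPS chain unavailable=not → at least one input occurs → occurs.
Bus A fails [AND]: Forward battery string stuck=occurs, Lower fuel pump 2 malfunctions=not → not all inputs occur → does not occur.
Distribution tier fails [OR]: Standby rectifier lost=occurs, Bus A fails=not → at least one input occurs → occurs.
Utility feed 2 inoperative [OR]: South static switch 2 faulted=not, Aft automatic transfer switch 2 fails=not → no input occurs → does not occur.
Bus B 2 fails [AND]: Distribution tier fails=occurs, Utility feed 2 inoperative=not → not all inputs occur → does not occur.
Data center power outage [AND]: Generator path inoperative=occurs, Bus B 2 fails=not, UPS module 2 trips=occurs → not all inputs occur → does not occur.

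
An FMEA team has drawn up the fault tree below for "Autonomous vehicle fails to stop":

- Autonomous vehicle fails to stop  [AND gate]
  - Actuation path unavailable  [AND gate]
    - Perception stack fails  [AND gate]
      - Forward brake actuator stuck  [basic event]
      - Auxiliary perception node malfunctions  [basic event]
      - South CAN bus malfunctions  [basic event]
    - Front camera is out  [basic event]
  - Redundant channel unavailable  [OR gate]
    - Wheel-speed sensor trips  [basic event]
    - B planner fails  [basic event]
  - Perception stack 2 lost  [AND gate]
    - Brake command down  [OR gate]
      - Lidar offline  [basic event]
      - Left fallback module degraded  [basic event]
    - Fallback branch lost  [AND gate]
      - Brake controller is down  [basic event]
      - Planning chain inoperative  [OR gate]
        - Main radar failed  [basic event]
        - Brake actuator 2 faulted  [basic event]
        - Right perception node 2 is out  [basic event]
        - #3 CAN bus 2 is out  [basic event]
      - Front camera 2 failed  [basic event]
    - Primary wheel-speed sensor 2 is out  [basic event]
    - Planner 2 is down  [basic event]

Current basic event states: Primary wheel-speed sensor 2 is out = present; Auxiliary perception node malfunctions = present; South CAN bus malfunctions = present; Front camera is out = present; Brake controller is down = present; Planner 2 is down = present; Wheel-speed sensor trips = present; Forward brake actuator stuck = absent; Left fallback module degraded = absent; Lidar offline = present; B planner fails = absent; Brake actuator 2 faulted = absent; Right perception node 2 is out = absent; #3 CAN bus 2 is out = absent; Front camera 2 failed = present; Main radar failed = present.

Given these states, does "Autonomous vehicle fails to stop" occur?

Perception stack fails [AND]: Forward brake actuator stuck=not, Auxiliary perception node malfunctions=occurs, South CAN bus malfunctions=occurs → not all inputs occur → does not occur.
Actuation path unavailable [AND]: Perception stack fails=not, Front camera is out=occurs → not all inputs occur → does not occur.
Redundant channel unavailable [OR]: Wheel-speed sensor trips=occurs, B planner fails=not → at least one input occurs → occurs.
Brake command down [OR]: Lidar offline=occurs, Left fallback module degraded=not → at least one input occurs → occurs.
Planning chain inoperative [OR]: Main radar failed=occurs, Brake actuator 2 faulted=not, Right perception node 2 is out=not, #3 CAN bus 2 is out=not → at least one input occurs → occurs.
Fallback branch lost [AND]: Brake controller is down=occurs, Planning chain inoperative=occurs, Front camera 2 failed=occurs → all inputs occur → occurs.
Perception stack 2 lost [AND]: Brake command down=occurs, Fallback branch lost=occurs, Primary wheel-speed sensor 2 is out=occurs, Planner 2 is down=occurs → all inputs occur → occurs.
Autonomous vehicle fails to stop [AND]: Actuation path unavailable=not, Redundant channel unavailable=occurs, Perception stack 2 lost=occurs → not all inputs occur → does not occur.

No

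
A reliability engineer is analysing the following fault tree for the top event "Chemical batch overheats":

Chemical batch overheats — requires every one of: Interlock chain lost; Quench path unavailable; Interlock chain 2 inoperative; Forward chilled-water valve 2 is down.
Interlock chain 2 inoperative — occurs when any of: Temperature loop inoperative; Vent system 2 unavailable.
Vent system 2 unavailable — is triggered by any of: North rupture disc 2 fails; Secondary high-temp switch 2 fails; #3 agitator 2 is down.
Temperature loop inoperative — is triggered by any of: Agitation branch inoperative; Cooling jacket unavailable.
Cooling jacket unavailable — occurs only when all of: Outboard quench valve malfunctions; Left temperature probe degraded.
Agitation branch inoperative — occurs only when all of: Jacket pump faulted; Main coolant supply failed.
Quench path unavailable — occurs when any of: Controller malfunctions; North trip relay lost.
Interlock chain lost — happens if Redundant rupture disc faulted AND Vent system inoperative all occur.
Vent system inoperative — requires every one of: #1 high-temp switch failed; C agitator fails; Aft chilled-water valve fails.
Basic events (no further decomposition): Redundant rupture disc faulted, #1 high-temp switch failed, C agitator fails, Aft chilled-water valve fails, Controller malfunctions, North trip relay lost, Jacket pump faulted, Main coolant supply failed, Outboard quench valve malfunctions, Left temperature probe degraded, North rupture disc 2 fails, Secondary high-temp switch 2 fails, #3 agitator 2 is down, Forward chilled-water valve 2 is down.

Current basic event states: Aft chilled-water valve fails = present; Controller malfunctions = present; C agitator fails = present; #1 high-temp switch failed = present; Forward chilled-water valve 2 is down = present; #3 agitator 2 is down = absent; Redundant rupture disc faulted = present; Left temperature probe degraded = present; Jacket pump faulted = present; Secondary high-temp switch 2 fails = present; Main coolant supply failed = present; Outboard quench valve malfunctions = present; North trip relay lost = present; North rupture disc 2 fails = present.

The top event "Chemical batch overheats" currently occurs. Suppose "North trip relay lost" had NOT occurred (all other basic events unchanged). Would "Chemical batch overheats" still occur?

Counterfactual: set "North trip relay lost" to not occurred.
Vent system inoperative [AND]: #1 high-temp switch failed=occurs, C agitator fails=occurs, Aft chilled-water valve fails=occurs → all inputs occur → occurs.
Interlock chain lost [AND]: Redundant rupture disc faulted=occurs, Vent system inoperative=occurs → all inputs occur → occurs.
Quench path unavailable [OR]: Controller malfunctions=occurs, North trip relay lost=not → at least one input occurs → occurs.
Agitation branch inoperative [AND]: Jacket pump faulted=occurs, Main coolant supply failed=occurs → all inputs occur → occurs.
Cooling jacket unavailable [AND]: Outboard quench valve malfunctions=occurs, Left temperature probe degraded=occurs → all inputs occur → occurs.
Temperature loop inoperative [OR]: Agitation branch inoperative=occurs, Cooling jacket unavailable=occurs → at least one input occurs → occurs.
Vent system 2 unavailable [OR]: North rupture disc 2 fails=occurs, Secondary high-temp switch 2 fails=occurs, #3 agitator 2 is down=not → at least one input occurs → occurs.
Interlock chain 2 inoperative [OR]: Temperature loop inoperative=occurs, Vent system 2 unavailable=occurs → at least one input occurs → occurs.
Chemical batch overheats [AND]: Interlock chain lost=occurs, Quench path unavailable=occurs, Interlock chain 2 inoperative=occurs, Forward chilled-water valve 2 is down=occurs → all inputs occur → occurs.

Yes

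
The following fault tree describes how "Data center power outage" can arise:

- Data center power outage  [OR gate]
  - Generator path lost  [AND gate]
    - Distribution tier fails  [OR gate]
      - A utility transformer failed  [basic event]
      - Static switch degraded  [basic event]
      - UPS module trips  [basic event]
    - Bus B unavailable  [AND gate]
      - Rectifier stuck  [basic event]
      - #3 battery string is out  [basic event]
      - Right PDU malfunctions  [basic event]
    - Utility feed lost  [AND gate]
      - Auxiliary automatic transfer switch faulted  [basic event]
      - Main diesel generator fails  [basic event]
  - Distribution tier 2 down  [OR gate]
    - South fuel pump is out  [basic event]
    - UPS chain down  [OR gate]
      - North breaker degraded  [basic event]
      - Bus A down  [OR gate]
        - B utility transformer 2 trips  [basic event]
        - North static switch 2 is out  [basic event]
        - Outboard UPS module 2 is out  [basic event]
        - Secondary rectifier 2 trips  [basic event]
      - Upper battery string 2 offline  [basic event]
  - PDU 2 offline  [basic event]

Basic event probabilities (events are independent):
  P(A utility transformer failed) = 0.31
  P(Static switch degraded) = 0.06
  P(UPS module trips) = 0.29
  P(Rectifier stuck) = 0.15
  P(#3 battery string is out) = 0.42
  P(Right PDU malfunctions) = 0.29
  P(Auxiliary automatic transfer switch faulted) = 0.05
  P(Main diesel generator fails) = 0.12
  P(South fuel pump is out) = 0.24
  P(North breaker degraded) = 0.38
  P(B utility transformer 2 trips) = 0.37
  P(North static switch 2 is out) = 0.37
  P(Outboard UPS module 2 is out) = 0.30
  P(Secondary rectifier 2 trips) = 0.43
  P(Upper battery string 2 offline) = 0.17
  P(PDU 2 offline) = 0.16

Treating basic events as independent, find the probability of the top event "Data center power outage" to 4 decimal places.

0.9480

P(Distribution tier fails) [OR] = 1 − (1−0.31) × (1−0.06) × (1−0.29) = 0.539494
P(Bus B unavailable) [AND] = 0.15 × 0.42 × 0.29 = 0.018270
P(Utility feed lost) [AND] = 0.05 × 0.12 = 0.006000
P(Generator path lost) [AND] = 0.539494 × 0.018270 × 0.006000 = 0.000059
P(Bus A down) [OR] = 1 − (1−0.37) × (1−0.37) × (1−0.30) × (1−0.43) = 0.841637
P(UPS chain down) [OR] = 1 − (1−0.38) × (1−0.841637) × (1−0.17) = 0.918506
P(Distribution tier 2 down) [OR] = 1 − (1−0.24) × (1−0.918506) = 0.938065
P(Data center power outage) [OR] = 1 − (1−0.000059) × (1−0.938065) × (1−0.16) = 0.947978
Rounded to 4 decimal places: P(Data center power outage) ≈ 0.9480.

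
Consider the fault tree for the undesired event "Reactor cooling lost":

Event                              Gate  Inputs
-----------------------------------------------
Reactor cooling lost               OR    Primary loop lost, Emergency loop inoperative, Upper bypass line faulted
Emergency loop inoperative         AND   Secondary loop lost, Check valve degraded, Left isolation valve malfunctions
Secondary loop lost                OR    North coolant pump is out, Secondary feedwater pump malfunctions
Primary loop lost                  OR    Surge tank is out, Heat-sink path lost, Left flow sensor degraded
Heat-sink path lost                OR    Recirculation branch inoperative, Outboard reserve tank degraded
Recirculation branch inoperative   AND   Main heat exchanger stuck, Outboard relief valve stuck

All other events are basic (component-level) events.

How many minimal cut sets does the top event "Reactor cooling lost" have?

Recirculation branch inoperative [AND]: one cut set from each child combined → 1 × 1 = 1 cut set(s).
Heat-sink path lost [OR]: union of children's cut sets → 2 cut set(s).
Primary loop lost [OR]: union of children's cut sets → 4 cut set(s).
Secondary loop lost [OR]: union of children's cut sets → 2 cut set(s).
Emergency loop inoperative [AND]: one cut set from each child combined → 2 × 1 × 1 = 2 cut set(s).
Reactor cooling lost [OR]: union of children's cut sets → 7 cut set(s).
Minimal cut sets: {Surge tank is out}; {Main heat exchanger stuck, Outboard relief valve stuck}; {Outboard reserve tank degraded}; {Left flow sensor degraded}; {Check valve degraded, Left isolation valve malfunctions, North coolant pump is out}; {Check valve degraded, Left isolation valve malfunctions, Secondary feedwater pump malfunctions}; {Upper bypass line faulted}.

7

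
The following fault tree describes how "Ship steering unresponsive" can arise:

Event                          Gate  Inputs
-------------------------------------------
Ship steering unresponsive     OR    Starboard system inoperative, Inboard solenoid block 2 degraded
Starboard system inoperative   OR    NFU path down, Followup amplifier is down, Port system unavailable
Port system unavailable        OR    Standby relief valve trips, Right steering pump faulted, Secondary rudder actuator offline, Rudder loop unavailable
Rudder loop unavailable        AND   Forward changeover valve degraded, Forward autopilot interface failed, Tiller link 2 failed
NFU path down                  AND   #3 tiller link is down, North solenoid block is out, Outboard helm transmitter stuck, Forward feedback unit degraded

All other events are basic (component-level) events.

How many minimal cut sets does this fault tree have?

NFU path down [AND]: one cut set from each child combined → 1 × 1 × 1 × 1 = 1 cut set(s).
Rudder loop unavailable [AND]: one cut set from each child combined → 1 × 1 × 1 = 1 cut set(s).
Port system unavailable [OR]: union of children's cut sets → 4 cut set(s).
Starboard system inoperative [OR]: union of children's cut sets → 6 cut set(s).
Ship steering unresponsive [OR]: union of children's cut sets → 7 cut set(s).
Minimal cut sets: {#3 tiller link is down, Forward feedback unit degraded, North solenoid block is out, Outboard helm transmitter stuck}; {Followup amplifier is down}; {Standby relief valve trips}; {Right steering pump faulted}; {Secondary rudder actuator offline}; {Forward autopilot interface failed, Forward changeover valve degraded, Tiller link 2 failed}; {Inboard solenoid block 2 degraded}.

7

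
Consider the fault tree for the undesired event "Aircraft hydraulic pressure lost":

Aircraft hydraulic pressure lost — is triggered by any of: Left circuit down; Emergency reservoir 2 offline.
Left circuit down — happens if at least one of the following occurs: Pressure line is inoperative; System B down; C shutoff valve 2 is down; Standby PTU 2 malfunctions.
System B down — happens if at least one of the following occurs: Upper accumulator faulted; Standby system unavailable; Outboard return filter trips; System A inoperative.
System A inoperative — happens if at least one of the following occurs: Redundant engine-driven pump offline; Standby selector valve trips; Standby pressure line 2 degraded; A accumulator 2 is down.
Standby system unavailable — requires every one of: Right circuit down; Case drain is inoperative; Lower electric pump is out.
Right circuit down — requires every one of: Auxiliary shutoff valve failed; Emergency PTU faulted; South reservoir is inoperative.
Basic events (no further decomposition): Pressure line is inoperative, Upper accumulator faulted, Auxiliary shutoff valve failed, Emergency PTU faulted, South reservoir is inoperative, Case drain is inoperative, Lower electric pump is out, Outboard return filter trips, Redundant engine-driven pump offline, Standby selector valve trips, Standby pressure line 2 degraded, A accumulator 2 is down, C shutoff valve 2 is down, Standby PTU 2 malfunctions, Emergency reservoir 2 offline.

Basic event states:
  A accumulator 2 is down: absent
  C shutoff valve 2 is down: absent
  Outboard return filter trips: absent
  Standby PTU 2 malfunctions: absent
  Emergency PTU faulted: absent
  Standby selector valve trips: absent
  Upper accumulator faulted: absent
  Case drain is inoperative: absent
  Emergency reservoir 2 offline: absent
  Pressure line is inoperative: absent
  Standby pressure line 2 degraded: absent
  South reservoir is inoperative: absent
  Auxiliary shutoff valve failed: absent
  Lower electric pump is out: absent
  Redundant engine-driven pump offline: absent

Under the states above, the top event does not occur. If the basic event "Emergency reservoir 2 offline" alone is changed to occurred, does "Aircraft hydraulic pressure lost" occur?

Yes

Counterfactual: set "Emergency reservoir 2 offline" to occurred.
Right circuit down [AND]: Auxiliary shutoff valve failed=not, Emergency PTU faulted=not, South reservoir is inoperative=not → not all inputs occur → does not occur.
Standby system unavailable [AND]: Right circuit down=not, Case drain is inoperative=not, Lower electric pump is out=not → not all inputs occur → does not occur.
System A inoperative [OR]: Redundant engine-driven pump offline=not, Standby selector valve trips=not, Standby pressure line 2 degraded=not, A accumulator 2 is down=not → no input occurs → does not occur.
System B down [OR]: Upper accumulator faulted=not, Standby system unavailable=not, Outboard return filter trips=not, System A inoperative=not → no input occurs → does not occur.
Left circuit down [OR]: Pressure line is inoperative=not, System B down=not, C shutoff valve 2 is down=not, Standby PTU 2 malfunctions=not → no input occurs → does not occur.
Aircraft hydraulic pressure lost [OR]: Left circuit down=not, Emergency reservoir 2 offline=occurs → at least one input occurs → occurs.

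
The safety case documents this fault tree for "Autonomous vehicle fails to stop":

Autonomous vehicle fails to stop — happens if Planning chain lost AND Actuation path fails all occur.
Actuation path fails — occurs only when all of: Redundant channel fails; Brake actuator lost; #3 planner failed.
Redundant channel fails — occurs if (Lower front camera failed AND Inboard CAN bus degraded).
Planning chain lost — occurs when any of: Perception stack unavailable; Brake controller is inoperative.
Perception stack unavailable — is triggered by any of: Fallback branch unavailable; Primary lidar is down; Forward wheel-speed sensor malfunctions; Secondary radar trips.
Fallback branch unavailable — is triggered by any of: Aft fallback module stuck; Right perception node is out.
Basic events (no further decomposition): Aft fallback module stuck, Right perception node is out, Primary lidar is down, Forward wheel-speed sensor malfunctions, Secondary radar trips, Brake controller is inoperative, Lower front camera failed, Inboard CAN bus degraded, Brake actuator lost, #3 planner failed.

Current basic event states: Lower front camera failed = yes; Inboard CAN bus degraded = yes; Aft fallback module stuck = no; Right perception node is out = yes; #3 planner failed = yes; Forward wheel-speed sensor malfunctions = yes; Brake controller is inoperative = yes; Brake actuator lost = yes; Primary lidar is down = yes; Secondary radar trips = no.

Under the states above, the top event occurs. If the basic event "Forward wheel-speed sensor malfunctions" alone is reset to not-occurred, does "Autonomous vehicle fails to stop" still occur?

Yes

Counterfactual: set "Forward wheel-speed sensor malfunctions" to not occurred.
Fallback branch unavailable [OR]: Aft fallback module stuck=not, Right perception node is out=occurs → at least one input occurs → occurs.
Perception stack unavailable [OR]: Fallback branch unavailable=occurs, Primary lidar is down=occurs, Forward wheel-speed sensor malfunctions=not, Secondary radar trips=not → at least one input occurs → occurs.
Planning chain lost [OR]: Perception stack unavailable=occurs, Brake controller is inoperative=occurs → at least one input occurs → occurs.
Redundant channel fails [AND]: Lower front camera failed=occurs, Inboard CAN bus degraded=occurs → all inputs occur → occurs.
Actuation path fails [AND]: Redundant channel fails=occurs, Brake actuator lost=occurs, #3 planner failed=occurs → all inputs occur → occurs.
Autonomous vehicle fails to stop [AND]: Planning chain lost=occurs, Actuation path fails=occurs → all inputs occur → occurs.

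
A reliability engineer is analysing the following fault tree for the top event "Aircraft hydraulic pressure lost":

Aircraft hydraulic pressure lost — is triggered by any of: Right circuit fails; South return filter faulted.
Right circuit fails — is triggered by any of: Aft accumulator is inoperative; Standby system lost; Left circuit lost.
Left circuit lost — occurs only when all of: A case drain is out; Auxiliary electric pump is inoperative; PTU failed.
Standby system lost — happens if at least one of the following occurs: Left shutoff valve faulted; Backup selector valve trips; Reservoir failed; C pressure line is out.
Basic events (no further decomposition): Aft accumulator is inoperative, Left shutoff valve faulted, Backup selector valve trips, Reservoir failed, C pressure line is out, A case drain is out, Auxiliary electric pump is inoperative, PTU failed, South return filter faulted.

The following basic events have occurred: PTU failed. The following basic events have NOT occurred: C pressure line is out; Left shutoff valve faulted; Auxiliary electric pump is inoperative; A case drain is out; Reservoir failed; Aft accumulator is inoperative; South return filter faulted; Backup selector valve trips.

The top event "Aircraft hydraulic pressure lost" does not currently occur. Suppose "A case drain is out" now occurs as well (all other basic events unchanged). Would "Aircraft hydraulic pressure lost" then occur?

Counterfactual: set "A case drain is out" to occurred.
Standby system lost [OR]: Left shutoff valve faulted=not, Backup selector valve trips=not, Reservoir failed=not, C pressure line is out=not → no input occurs → does not occur.
Left circuit lost [AND]: A case drain is out=occurs, Auxiliary electric pump is inoperative=not, PTU failed=occurs → not all inputs occur → does not occur.
Right circuit fails [OR]: Aft accumulator is inoperative=not, Standby system lost=not, Left circuit lost=not → no input occurs → does not occur.
Aircraft hydraulic pressure lost [OR]: Right circuit fails=not, South return filter faulted=not → no input occurs → does not occur.

No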